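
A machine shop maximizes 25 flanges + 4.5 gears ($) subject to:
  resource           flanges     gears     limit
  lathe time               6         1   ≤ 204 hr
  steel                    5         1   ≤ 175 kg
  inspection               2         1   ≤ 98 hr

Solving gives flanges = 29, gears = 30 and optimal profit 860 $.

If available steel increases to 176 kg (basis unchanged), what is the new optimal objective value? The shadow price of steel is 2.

862

Δb = 1, so new z* = 860 + (2)·(1) = 860 + 2 = 862.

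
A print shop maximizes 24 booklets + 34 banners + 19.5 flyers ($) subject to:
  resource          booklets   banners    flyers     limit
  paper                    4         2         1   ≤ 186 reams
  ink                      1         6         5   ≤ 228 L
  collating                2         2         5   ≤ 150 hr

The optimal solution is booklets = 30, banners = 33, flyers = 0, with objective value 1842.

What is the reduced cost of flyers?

-5.5

Check each constraint at x*: paper 186/186 (tight); ink 228/228 (tight); collating 126/150 (slack 24).
By complementary slackness, y = 0 for the non-binding constraint.
From A_Bᵀ y = c: 4·y_paper + 1·y_ink = 24; 2·y_paper + 6·y_ink = 34.
Solving: y_paper = 5, y_ink = 4.
Reduced cost of flyers: c₃ − yᵀa₃ = 19.5 − (5·1 + 4·5) = 19.5 − 25 = -5.5.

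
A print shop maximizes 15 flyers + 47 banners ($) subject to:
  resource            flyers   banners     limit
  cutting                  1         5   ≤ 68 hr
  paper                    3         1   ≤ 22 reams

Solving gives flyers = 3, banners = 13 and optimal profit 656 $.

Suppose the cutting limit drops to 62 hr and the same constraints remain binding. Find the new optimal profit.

At the optimum: cutting uses 68 of 68 (binding); paper uses 22 of 22 (binding).
From A_Bᵀ y = c: 1·y_cutting + 3·y_paper = 15; 5·y_cutting + 1·y_paper = 47.
Solving: y_cutting = 9, y_paper = 2.
Δz = y_cutting·Δb = 9 × (-6) = -54, so new z* = 656 − 54 = 602.

602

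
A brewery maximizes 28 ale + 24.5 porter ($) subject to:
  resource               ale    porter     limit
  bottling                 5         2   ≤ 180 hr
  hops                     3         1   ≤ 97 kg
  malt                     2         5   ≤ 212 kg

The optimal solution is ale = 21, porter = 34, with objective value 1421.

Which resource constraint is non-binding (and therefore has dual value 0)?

bottling

bottling: 173/180 (slack 7)
hops: 97/97 (binding)
malt: 212/212 (binding)
By complementary slackness, a constraint with positive slack has shadow price 0 → bottling.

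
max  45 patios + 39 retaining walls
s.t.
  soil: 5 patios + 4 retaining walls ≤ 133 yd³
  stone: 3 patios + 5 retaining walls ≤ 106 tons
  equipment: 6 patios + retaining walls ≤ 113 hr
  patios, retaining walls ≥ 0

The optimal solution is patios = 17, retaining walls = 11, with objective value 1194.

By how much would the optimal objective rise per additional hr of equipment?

At the optimum: soil uses 129 of 133 (slack = 4); stone uses 106 of 106 (binding); equipment uses 113 of 113 (binding).
Since soil is not tight, its dual is 0.
Dual feasibility on the basic columns requires 3·y_stone + 6·y_equipment = 45, 5·y_stone + 1·y_equipment = 39.
→ y_stone = 7 and y_equipment = 4.
Shadow price of equipment = 4.

4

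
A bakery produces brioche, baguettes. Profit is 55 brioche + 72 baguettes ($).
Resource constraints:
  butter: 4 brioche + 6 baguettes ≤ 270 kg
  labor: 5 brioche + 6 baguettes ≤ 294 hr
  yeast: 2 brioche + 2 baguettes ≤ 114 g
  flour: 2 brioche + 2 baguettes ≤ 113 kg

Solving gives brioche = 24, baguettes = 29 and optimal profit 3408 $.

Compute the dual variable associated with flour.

Binding: butter and labor. Non-binding: yeast (8 unused), flour (7 unused).
Since yeast, flour are not tight, their duals are 0.
Dual feasibility on the basic columns requires 4·y_butter + 5·y_labor = 55, 6·y_butter + 6·y_labor = 72.
Solving: y_butter = 5, y_labor = 7.
Shadow price of flour = 0.

0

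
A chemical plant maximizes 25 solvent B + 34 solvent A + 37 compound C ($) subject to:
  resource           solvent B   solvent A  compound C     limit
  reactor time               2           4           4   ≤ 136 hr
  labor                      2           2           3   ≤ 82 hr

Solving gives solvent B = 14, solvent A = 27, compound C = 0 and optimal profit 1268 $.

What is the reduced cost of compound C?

-5

Check each constraint at x*: reactor time 136/136 (tight); labor 82/82 (tight).
Dual feasibility on the basic columns requires 2·y_reactor time + 2·y_labor = 25, 4·y_reactor time + 2·y_labor = 34.
This yields shadow prices y_reactor time = 4.5, y_labor = 8.
Reduced cost of compound C: c₃ − yᵀa₃ = 37 − (4.5·4 + 8·3) = 37 − 42 = -5.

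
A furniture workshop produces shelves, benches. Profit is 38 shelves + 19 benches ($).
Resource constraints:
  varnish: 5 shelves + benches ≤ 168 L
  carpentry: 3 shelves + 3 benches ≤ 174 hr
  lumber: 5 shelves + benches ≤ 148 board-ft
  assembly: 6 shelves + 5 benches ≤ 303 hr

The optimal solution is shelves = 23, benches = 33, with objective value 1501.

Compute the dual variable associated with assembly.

3

Binding: lumber and assembly. Non-binding: varnish (20 unused), carpentry (6 unused).
Since varnish, carpentry are not tight, their duals are 0.
Dual feasibility on the basic columns requires 5·y_lumber + 6·y_assembly = 38, 1·y_lumber + 5·y_assembly = 19.
This yields shadow prices y_lumber = 4, y_assembly = 3.
Shadow price of assembly = 3.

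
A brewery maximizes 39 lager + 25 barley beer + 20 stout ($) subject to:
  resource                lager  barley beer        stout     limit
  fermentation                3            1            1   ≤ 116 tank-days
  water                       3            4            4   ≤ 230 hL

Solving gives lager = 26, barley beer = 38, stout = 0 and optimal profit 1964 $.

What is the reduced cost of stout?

Both fermentation and water are binding at x*.
The binding rows give the dual system: 3·y_fermentation + 3·y_water = 39 and 1·y_fermentation + 4·y_water = 25.
This yields shadow prices y_fermentation = 9, y_water = 4.
Reduced cost of stout: c₃ − yᵀa₃ = 20 − (9·1 + 4·4) = 20 − 25 = -5.

-5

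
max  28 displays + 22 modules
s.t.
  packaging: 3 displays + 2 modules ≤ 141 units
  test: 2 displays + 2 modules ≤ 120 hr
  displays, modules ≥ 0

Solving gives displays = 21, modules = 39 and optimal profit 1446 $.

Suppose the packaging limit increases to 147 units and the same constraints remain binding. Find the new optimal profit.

1482

Both packaging and test are binding at x*.
The binding rows give the dual system: 3·y_packaging + 2·y_test = 28 and 2·y_packaging + 2·y_test = 22.
This yields shadow prices y_packaging = 6, y_test = 5.
Δz = y_packaging·Δb = 6 × (6) = 36, so new z* = 1446 + 36 = 1482.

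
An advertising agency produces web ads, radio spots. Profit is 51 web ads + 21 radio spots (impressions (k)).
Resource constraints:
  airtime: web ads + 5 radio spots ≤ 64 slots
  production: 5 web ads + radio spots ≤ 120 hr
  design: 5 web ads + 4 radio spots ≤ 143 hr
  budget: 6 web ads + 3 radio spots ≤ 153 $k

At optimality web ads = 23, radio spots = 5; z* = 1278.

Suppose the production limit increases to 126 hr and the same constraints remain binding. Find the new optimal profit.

Binding: production and budget. Non-binding: airtime (16 unused), design (8 unused).
Slack constraints have shadow price 0 (complementary slackness).
The binding rows give the dual system: 5·y_production + 6·y_budget = 51 and 1·y_production + 3·y_budget = 21.
Solving: y_production = 3, y_budget = 6.
Δz = y_production·Δb = 3 × (6) = 18, so new z* = 1278 + 18 = 1296.

1296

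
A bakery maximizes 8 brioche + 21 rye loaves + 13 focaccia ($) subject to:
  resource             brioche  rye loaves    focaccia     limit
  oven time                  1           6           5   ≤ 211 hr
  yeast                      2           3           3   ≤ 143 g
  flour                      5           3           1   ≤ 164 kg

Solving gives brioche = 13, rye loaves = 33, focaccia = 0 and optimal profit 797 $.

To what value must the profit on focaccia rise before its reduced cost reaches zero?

At the optimum: oven time uses 211 of 211 (binding); yeast uses 125 of 143 (slack = 18); flour uses 164 of 164 (binding).
By complementary slackness, y = 0 for the non-binding constraint.
From A_Bᵀ y = c: 1·y_oven time + 5·y_flour = 8; 6·y_oven time + 3·y_flour = 21.
Solving: y_oven time = 3, y_flour = 1.
focaccia enters the basis when its profit ≥ yᵀa₃ = 3·5 + 1·1 = 16.

16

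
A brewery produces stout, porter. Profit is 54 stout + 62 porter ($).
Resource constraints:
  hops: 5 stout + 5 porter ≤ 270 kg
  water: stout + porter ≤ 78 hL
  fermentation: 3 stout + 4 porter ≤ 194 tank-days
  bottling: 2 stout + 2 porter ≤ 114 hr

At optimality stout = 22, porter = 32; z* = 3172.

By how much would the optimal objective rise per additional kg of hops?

Check each constraint at x*: hops 270/270 (tight); water 54/78 (slack 24); fermentation 194/194 (tight); bottling 108/114 (slack 6).
By complementary slackness, y = 0 for the non-binding constraints.
The binding rows give the dual system: 5·y_hops + 3·y_fermentation = 54 and 5·y_hops + 4·y_fermentation = 62.
→ y_hops = 6 and y_fermentation = 8.
Shadow price of hops = 6.

6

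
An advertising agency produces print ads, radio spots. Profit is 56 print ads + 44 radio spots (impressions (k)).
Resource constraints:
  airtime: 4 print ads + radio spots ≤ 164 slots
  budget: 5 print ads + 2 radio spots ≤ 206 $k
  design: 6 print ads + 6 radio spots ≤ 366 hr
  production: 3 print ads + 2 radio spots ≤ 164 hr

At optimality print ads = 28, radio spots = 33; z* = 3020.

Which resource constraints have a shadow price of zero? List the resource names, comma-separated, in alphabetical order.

airtime: 145/164 (slack 19)
budget: 206/206 (binding)
design: 366/366 (binding)
production: 150/164 (slack 14)
By complementary slackness, a constraint with positive slack has shadow price 0 → airtime, production.

airtime, production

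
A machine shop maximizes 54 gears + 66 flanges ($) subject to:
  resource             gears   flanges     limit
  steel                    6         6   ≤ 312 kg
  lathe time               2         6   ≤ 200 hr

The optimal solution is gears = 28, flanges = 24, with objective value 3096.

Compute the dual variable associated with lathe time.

3

Both steel and lathe time are binding at x*.
From A_Bᵀ y = c: 6·y_steel + 2·y_lathe time = 54; 6·y_steel + 6·y_lathe time = 66.
Solving: y_steel = 8, y_lathe time = 3.
Shadow price of lathe time = 3.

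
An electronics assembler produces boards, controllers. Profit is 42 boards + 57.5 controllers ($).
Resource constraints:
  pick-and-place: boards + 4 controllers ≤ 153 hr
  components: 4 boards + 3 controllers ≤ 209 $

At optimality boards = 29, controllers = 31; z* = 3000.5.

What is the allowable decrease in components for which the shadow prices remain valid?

Binding constraints: pick-and-place, components. The basis is B = [[1,4],[4,3]] with det -13.
Per unit decrease in components, x* moves by d = (-0.3077, 0.0769).
The basis stays optimal until boards reaches 0; allowable decrease = 94.25 $.

94.25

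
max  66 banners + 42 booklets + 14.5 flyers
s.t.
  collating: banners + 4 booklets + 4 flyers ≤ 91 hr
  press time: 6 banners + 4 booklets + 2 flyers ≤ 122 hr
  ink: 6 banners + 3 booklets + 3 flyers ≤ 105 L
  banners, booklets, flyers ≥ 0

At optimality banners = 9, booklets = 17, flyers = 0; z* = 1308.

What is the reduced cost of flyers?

At the optimum: collating uses 77 of 91 (slack = 14); press time uses 122 of 122 (binding); ink uses 105 of 105 (binding).
Slack constraints have shadow price 0 (complementary slackness).
The binding rows give the dual system: 6·y_press time + 6·y_ink = 66 and 4·y_press time + 3·y_ink = 42.
Solving: y_press time = 9, y_ink = 2.
Reduced cost of flyers: c₃ − yᵀa₃ = 14.5 − (9·2 + 2·3) = 14.5 − 24 = -9.5.

-9.5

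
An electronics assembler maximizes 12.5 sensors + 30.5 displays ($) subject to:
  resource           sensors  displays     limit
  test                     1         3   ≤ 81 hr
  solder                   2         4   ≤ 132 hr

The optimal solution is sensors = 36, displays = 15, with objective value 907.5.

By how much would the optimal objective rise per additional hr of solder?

3.5

At the optimum: test uses 81 of 81 (binding); solder uses 132 of 132 (binding).
Dual feasibility on the basic columns requires 1·y_test + 2·y_solder = 12.5, 3·y_test + 4·y_solder = 30.5.
Solving: y_test = 5.5, y_solder = 3.5.
Shadow price of solder = 3.5.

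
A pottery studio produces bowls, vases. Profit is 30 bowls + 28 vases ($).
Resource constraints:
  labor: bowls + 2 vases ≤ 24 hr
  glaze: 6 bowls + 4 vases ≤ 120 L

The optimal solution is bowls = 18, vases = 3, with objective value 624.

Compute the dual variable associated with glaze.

4

At the optimum: labor uses 24 of 24 (binding); glaze uses 120 of 120 (binding).
From A_Bᵀ y = c: 1·y_labor + 6·y_glaze = 30; 2·y_labor + 4·y_glaze = 28.
Solving: y_labor = 6, y_glaze = 4.
Shadow price of glaze = 4.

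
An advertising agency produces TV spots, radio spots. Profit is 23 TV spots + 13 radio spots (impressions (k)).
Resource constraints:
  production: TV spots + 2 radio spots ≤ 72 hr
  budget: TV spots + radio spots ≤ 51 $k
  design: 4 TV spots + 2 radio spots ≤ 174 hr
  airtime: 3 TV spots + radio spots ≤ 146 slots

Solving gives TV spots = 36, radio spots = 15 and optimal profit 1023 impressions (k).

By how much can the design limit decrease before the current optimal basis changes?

Binding constraints: budget, design. The basis is B = [[1,1],[4,2]] with det -2.
Per unit decrease in design, x* moves by d = (-0.5, 0.5).
The basis stays optimal until production becomes binding; allowable decrease = 12 hr.

12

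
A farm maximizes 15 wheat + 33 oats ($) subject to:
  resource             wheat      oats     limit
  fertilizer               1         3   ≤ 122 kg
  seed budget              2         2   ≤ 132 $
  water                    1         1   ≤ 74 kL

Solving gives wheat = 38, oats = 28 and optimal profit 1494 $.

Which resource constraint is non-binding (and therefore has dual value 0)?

fertilizer: 122/122 (binding)
seed budget: 132/132 (binding)
water: 66/74 (slack 8)
By complementary slackness, a constraint with positive slack has shadow price 0 → water.

water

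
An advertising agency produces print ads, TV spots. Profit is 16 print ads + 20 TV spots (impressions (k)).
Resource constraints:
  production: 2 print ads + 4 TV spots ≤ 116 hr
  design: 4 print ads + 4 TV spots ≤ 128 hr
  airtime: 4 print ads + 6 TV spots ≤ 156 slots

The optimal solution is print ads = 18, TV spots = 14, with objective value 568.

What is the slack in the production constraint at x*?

production used = 2·18 + 4·14 = 92; slack = 116 − 92 = 24.

24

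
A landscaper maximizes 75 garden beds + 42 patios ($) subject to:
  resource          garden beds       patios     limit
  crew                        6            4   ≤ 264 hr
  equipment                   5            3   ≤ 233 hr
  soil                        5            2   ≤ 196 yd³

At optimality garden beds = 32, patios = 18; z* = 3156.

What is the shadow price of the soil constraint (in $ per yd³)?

6

At the optimum: crew uses 264 of 264 (binding); equipment uses 214 of 233 (slack = 19); soil uses 196 of 196 (binding).
Since equipment is not tight, its dual is 0.
The binding rows give the dual system: 6·y_crew + 5·y_soil = 75 and 4·y_crew + 2·y_soil = 42.
This yields shadow prices y_crew = 7.5, y_soil = 6.
Shadow price of soil = 6.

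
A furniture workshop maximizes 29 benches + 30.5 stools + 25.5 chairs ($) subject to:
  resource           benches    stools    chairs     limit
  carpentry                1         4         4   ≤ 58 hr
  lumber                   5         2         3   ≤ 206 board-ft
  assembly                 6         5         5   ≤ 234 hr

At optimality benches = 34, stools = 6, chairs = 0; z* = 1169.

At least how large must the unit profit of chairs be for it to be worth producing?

30.5

Check each constraint at x*: carpentry 58/58 (tight); lumber 182/206 (slack 24); assembly 234/234 (tight).
Since lumber is not tight, its dual is 0.
From A_Bᵀ y = c: 1·y_carpentry + 6·y_assembly = 29; 4·y_carpentry + 5·y_assembly = 30.5.
→ y_carpentry = 2 and y_assembly = 4.5.
chairs enters the basis when its profit ≥ yᵀa₃ = 2·4 + 4.5·5 = 30.5.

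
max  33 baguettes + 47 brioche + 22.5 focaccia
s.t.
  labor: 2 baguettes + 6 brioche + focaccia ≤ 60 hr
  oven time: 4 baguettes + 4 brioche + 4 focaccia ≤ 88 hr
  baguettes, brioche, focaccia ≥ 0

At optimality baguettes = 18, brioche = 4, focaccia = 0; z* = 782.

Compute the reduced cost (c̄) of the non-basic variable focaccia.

-7

At the optimum: labor uses 60 of 60 (binding); oven time uses 88 of 88 (binding).
From A_Bᵀ y = c: 2·y_labor + 4·y_oven time = 33; 6·y_labor + 4·y_oven time = 47.
This yields shadow prices y_labor = 3.5, y_oven time = 6.5.
Reduced cost of focaccia: c₃ − yᵀa₃ = 22.5 − (3.5·1 + 6.5·4) = 22.5 − 29.5 = -7.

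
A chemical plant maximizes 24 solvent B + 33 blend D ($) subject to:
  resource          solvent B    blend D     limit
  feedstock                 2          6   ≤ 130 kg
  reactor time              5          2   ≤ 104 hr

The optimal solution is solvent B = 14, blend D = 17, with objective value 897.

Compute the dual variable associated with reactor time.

Both feedstock and reactor time are binding at x*.
From A_Bᵀ y = c: 2·y_feedstock + 5·y_reactor time = 24; 6·y_feedstock + 2·y_reactor time = 33.
→ y_feedstock = 4.5 and y_reactor time = 3.
Shadow price of reactor time = 3.

3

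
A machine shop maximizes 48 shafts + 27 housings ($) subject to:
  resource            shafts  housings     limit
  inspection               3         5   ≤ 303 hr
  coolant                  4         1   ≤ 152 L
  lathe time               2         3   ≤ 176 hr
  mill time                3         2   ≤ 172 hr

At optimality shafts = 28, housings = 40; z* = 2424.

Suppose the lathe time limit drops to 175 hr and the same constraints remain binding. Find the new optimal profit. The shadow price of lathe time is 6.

Δb = -1, so new z* = 2424 + (6)·(-1) = 2424 − 6 = 2418.

2418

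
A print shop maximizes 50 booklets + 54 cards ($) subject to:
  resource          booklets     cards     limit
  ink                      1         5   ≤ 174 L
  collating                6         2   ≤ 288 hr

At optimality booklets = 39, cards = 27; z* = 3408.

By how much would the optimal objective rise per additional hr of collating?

Both ink and collating are binding at x*.
Dual feasibility on the basic columns requires 1·y_ink + 6·y_collating = 50, 5·y_ink + 2·y_collating = 54.
Solving: y_ink = 8, y_collating = 7.
Shadow price of collating = 7.

7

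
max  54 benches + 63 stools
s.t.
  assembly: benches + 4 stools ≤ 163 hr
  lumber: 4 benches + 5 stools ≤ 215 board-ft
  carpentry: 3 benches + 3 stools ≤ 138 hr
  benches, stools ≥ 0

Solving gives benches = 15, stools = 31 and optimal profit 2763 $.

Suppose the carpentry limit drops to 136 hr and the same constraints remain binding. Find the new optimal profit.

2751

At the optimum: assembly uses 139 of 163 (slack = 24); lumber uses 215 of 215 (binding); carpentry uses 138 of 138 (binding).
By complementary slackness, y = 0 for the non-binding constraint.
From A_Bᵀ y = c: 4·y_lumber + 3·y_carpentry = 54; 5·y_lumber + 3·y_carpentry = 63.
Solving: y_lumber = 9, y_carpentry = 6.
Δz = y_carpentry·Δb = 6 × (-2) = -12, so new z* = 2763 − 12 = 2751.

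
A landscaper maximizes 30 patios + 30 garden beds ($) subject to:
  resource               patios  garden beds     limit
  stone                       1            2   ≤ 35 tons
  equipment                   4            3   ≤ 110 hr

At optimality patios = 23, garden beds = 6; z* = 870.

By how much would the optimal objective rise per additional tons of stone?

6

At the optimum: stone uses 35 of 35 (binding); equipment uses 110 of 110 (binding).
The binding rows give the dual system: 1·y_stone + 4·y_equipment = 30 and 2·y_stone + 3·y_equipment = 30.
→ y_stone = 6 and y_equipment = 6.
Shadow price of stone = 6.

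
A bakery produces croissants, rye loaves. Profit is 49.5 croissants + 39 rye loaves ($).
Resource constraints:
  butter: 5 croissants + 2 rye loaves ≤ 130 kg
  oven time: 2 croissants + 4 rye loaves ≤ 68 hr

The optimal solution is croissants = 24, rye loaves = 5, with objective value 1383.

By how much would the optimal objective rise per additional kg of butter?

7.5

Both butter and oven time are binding at x*.
The binding rows give the dual system: 5·y_butter + 2·y_oven time = 49.5 and 2·y_butter + 4·y_oven time = 39.
This yields shadow prices y_butter = 7.5, y_oven time = 6.
Shadow price of butter = 7.5.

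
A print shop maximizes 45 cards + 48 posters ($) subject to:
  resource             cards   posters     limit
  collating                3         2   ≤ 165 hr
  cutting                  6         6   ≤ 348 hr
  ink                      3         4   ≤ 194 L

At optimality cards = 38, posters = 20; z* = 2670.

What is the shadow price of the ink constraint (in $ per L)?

Check each constraint at x*: collating 154/165 (slack 11); cutting 348/348 (tight); ink 194/194 (tight).
Since collating is not tight, its dual is 0.
From A_Bᵀ y = c: 6·y_cutting + 3·y_ink = 45; 6·y_cutting + 4·y_ink = 48.
→ y_cutting = 6 and y_ink = 3.
Shadow price of ink = 3.

3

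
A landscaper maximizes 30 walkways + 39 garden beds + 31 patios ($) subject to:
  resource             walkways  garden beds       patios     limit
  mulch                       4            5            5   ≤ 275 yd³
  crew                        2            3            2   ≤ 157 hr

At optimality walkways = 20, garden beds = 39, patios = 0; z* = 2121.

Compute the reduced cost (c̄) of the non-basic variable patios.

Check each constraint at x*: mulch 275/275 (tight); crew 157/157 (tight).
Dual feasibility on the basic columns requires 4·y_mulch + 2·y_crew = 30, 5·y_mulch + 3·y_crew = 39.
This yields shadow prices y_mulch = 6, y_crew = 3.
Reduced cost of patios: c₃ − yᵀa₃ = 31 − (6·5 + 3·2) = 31 − 36 = -5.

-5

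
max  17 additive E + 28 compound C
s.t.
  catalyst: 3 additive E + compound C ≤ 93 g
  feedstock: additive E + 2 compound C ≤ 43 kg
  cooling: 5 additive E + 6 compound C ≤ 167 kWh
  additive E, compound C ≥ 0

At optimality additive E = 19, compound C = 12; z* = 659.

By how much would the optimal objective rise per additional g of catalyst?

0

Check each constraint at x*: catalyst 69/93 (slack 24); feedstock 43/43 (tight); cooling 167/167 (tight).
Since catalyst is not tight, its dual is 0.
The binding rows give the dual system: 1·y_feedstock + 5·y_cooling = 17 and 2·y_feedstock + 6·y_cooling = 28.
This yields shadow prices y_feedstock = 9.5, y_cooling = 1.5.
Shadow price of catalyst = 0.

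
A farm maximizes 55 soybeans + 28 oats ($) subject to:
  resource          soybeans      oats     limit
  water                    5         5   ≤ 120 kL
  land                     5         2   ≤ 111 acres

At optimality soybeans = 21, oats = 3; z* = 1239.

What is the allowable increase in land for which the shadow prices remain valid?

9

Binding constraints: water, land. The basis is B = [[5,5],[5,2]] with det -15.
Per unit increase in land, x* moves by d = (0.3333, -0.3333).
The basis stays optimal until oats reaches 0; allowable increase = 9 acres.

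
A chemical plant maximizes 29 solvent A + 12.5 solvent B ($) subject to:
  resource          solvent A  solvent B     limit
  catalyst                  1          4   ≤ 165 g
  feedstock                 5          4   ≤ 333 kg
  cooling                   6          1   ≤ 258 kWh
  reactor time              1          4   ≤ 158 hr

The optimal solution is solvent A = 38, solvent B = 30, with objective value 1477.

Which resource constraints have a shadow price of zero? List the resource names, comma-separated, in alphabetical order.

catalyst, feedstock

catalyst: 158/165 (slack 7)
feedstock: 310/333 (slack 23)
cooling: 258/258 (binding)
reactor time: 158/158 (binding)
By complementary slackness, a constraint with positive slack has shadow price 0 → catalyst, feedstock.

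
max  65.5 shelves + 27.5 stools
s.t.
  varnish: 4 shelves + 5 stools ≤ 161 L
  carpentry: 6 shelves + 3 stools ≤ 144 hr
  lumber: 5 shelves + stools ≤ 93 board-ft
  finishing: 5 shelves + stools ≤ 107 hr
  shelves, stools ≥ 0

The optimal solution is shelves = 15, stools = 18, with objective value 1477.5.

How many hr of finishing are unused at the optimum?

14

finishing used = 5·15 + 1·18 = 93; slack = 107 − 93 = 14.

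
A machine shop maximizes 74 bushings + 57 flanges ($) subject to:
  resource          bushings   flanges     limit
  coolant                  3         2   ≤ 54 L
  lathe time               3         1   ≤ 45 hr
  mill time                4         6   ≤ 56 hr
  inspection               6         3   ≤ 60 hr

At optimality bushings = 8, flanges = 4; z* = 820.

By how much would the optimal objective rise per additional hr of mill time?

Check each constraint at x*: coolant 32/54 (slack 22); lathe time 28/45 (slack 17); mill time 56/56 (tight); inspection 60/60 (tight).
Since coolant, lathe time are not tight, their duals are 0.
The binding rows give the dual system: 4·y_mill time + 6·y_inspection = 74 and 6·y_mill time + 3·y_inspection = 57.
Solving: y_mill time = 5, y_inspection = 9.
Shadow price of mill time = 5.

5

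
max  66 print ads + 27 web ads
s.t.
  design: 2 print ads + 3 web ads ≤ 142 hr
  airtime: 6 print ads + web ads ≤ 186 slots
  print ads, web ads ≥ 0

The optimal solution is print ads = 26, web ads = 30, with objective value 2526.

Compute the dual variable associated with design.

6

At the optimum: design uses 142 of 142 (binding); airtime uses 186 of 186 (binding).
The binding rows give the dual system: 2·y_design + 6·y_airtime = 66 and 3·y_design + 1·y_airtime = 27.
This yields shadow prices y_design = 6, y_airtime = 9.
Shadow price of design = 6.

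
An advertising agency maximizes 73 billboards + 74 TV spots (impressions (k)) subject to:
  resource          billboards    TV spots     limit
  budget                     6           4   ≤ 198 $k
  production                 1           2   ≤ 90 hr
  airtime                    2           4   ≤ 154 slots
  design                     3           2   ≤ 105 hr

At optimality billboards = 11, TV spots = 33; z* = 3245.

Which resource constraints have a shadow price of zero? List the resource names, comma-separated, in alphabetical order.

budget: 198/198 (binding)
production: 77/90 (slack 13)
airtime: 154/154 (binding)
design: 99/105 (slack 6)
By complementary slackness, a constraint with positive slack has shadow price 0 → design, production.

design, production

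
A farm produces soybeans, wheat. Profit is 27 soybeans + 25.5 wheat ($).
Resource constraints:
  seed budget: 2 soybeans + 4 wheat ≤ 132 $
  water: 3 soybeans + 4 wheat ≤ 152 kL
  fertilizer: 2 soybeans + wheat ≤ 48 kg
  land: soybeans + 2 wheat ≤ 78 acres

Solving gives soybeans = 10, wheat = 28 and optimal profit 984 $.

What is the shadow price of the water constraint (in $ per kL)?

0

Check each constraint at x*: seed budget 132/132 (tight); water 142/152 (slack 10); fertilizer 48/48 (tight); land 66/78 (slack 12).
Since water, land are not tight, their duals are 0.
From A_Bᵀ y = c: 2·y_seed budget + 2·y_fertilizer = 27; 4·y_seed budget + 1·y_fertilizer = 25.5.
Solving: y_seed budget = 4, y_fertilizer = 9.5.
Shadow price of water = 0.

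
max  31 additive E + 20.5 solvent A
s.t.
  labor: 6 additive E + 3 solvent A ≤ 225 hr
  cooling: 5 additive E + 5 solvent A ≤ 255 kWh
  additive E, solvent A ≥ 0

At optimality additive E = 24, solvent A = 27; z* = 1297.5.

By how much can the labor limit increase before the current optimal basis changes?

81

Binding constraints: labor, cooling. The basis is B = [[6,3],[5,5]] with det 15.
Per unit increase in labor, x* moves by d = (0.3333, -0.3333).
The basis stays optimal until solvent A reaches 0; allowable increase = 81 hr.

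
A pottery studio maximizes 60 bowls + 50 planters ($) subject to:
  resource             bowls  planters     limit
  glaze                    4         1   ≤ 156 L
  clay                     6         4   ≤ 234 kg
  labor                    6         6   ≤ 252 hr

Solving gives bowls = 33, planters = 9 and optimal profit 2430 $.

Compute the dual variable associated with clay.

5

Binding: clay and labor. Non-binding: glaze (15 unused).
Slack constraints have shadow price 0 (complementary slackness).
Dual feasibility on the basic columns requires 6·y_clay + 6·y_labor = 60, 4·y_clay + 6·y_labor = 50.
Solving: y_clay = 5, y_labor = 5.
Shadow price of clay = 5.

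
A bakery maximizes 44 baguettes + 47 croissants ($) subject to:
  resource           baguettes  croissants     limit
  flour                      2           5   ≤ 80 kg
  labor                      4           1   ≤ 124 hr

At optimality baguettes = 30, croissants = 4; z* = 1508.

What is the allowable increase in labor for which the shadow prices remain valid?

36

Binding constraints: flour, labor. The basis is B = [[2,5],[4,1]] with det -18.
Per unit increase in labor, x* moves by d = (0.2778, -0.1111).
The basis stays optimal until croissants reaches 0; allowable increase = 36 hr.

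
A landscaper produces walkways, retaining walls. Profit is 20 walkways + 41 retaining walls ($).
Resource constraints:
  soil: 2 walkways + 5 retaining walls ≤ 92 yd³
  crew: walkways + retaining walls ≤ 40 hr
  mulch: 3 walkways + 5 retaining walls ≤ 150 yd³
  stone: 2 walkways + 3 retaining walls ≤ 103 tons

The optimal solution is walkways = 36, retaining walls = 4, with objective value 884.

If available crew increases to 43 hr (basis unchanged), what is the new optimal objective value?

Check each constraint at x*: soil 92/92 (tight); crew 40/40 (tight); mulch 128/150 (slack 22); stone 84/103 (slack 19).
Since mulch, stone are not tight, their duals are 0.
From A_Bᵀ y = c: 2·y_soil + 1·y_crew = 20; 5·y_soil + 1·y_crew = 41.
This yields shadow prices y_soil = 7, y_crew = 6.
Δz = y_crew·Δb = 6 × (3) = 18, so new z* = 884 + 18 = 902.

902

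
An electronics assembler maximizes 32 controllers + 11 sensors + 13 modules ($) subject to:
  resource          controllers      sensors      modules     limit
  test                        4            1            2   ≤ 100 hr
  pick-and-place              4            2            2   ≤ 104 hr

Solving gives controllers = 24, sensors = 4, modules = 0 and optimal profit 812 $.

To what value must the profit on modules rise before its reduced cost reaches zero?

16

Check each constraint at x*: test 100/100 (tight); pick-and-place 104/104 (tight).
Dual feasibility on the basic columns requires 4·y_test + 4·y_pick-and-place = 32, 1·y_test + 2·y_pick-and-place = 11.
Solving: y_test = 5, y_pick-and-place = 3.
modules enters the basis when its profit ≥ yᵀa₃ = 5·2 + 3·2 = 16.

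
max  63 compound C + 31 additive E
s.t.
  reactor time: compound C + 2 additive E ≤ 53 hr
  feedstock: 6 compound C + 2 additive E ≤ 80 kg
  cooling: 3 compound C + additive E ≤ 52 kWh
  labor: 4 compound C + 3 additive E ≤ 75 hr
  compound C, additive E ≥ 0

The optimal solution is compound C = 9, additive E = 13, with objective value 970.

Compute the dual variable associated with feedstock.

Binding: feedstock and labor. Non-binding: reactor time (18 unused), cooling (12 unused).
Slack constraints have shadow price 0 (complementary slackness).
From A_Bᵀ y = c: 6·y_feedstock + 4·y_labor = 63; 2·y_feedstock + 3·y_labor = 31.
This yields shadow prices y_feedstock = 6.5, y_labor = 6.
Shadow price of feedstock = 6.5.

6.5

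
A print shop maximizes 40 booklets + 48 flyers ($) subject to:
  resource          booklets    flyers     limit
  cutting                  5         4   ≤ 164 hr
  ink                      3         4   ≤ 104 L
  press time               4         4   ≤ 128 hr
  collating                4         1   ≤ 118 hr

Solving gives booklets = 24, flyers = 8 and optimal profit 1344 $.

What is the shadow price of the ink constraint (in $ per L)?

Binding: ink and press time. Non-binding: cutting (12 unused), collating (14 unused).
By complementary slackness, y = 0 for the non-binding constraints.
Dual feasibility on the basic columns requires 3·y_ink + 4·y_press time = 40, 4·y_ink + 4·y_press time = 48.
→ y_ink = 8 and y_press time = 4.
Shadow price of ink = 8.

8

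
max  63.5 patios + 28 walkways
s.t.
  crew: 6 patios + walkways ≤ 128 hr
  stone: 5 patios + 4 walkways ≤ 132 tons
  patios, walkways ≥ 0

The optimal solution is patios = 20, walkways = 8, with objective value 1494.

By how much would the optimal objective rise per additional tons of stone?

At the optimum: crew uses 128 of 128 (binding); stone uses 132 of 132 (binding).
The binding rows give the dual system: 6·y_crew + 5·y_stone = 63.5 and 1·y_crew + 4·y_stone = 28.
This yields shadow prices y_crew = 6, y_stone = 5.5.
Shadow price of stone = 5.5.

5.5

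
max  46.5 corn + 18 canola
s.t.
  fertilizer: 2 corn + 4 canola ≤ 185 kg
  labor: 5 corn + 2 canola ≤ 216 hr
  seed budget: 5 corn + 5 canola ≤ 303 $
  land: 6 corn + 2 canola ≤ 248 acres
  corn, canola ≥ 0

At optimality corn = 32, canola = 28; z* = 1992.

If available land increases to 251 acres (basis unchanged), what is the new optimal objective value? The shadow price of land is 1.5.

Δb = 3, so new z* = 1992 + (1.5)·(3) = 1992 + 4.5 = 1996.5.

1996.5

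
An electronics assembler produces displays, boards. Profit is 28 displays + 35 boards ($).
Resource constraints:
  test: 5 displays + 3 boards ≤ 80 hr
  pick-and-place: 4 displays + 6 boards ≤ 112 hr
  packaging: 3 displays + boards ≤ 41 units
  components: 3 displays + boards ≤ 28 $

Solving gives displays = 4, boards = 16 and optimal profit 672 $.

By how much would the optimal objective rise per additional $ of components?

2

At the optimum: test uses 68 of 80 (slack = 12); pick-and-place uses 112 of 112 (binding); packaging uses 28 of 41 (slack = 13); components uses 28 of 28 (binding).
By complementary slackness, y = 0 for the non-binding constraints.
From A_Bᵀ y = c: 4·y_pick-and-place + 3·y_components = 28; 6·y_pick-and-place + 1·y_components = 35.
Solving: y_pick-and-place = 5.5, y_components = 2.
Shadow price of components = 2.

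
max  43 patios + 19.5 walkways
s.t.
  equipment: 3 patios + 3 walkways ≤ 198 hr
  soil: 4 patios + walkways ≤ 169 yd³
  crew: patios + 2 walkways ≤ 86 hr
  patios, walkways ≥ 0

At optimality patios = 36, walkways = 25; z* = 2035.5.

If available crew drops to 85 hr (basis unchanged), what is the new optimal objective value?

At the optimum: equipment uses 183 of 198 (slack = 15); soil uses 169 of 169 (binding); crew uses 86 of 86 (binding).
Since equipment is not tight, its dual is 0.
Dual feasibility on the basic columns requires 4·y_soil + 1·y_crew = 43, 1·y_soil + 2·y_crew = 19.5.
This yields shadow prices y_soil = 9.5, y_crew = 5.
Δz = y_crew·Δb = 5 × (-1) = -5, so new z* = 2035.5 − 5 = 2030.5.

2030.5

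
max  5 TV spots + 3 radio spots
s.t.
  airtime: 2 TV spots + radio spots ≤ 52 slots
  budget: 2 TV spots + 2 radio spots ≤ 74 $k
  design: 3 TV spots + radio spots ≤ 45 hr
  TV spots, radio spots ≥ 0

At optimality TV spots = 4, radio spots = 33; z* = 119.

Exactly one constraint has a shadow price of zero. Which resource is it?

airtime

airtime: 41/52 (slack 11)
budget: 74/74 (binding)
design: 45/45 (binding)
By complementary slackness, a constraint with positive slack has shadow price 0 → airtime.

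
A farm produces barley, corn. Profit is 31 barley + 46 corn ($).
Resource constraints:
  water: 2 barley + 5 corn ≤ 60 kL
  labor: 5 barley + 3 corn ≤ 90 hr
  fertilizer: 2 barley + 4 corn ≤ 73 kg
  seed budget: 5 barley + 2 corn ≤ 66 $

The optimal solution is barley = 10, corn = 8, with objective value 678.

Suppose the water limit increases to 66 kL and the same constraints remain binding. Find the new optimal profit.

At the optimum: water uses 60 of 60 (binding); labor uses 74 of 90 (slack = 16); fertilizer uses 52 of 73 (slack = 21); seed budget uses 66 of 66 (binding).
Slack constraints have shadow price 0 (complementary slackness).
From A_Bᵀ y = c: 2·y_water + 5·y_seed budget = 31; 5·y_water + 2·y_seed budget = 46.
Solving: y_water = 8, y_seed budget = 3.
Δz = y_water·Δb = 8 × (6) = 48, so new z* = 678 + 48 = 726.

726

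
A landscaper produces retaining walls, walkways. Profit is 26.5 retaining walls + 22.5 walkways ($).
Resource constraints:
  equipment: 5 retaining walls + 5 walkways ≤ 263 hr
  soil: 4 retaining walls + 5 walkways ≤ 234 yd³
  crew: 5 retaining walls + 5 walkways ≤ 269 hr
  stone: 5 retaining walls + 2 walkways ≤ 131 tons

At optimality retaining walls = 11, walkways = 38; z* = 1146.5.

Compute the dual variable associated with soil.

3.5

Check each constraint at x*: equipment 245/263 (slack 18); soil 234/234 (tight); crew 245/269 (slack 24); stone 131/131 (tight).
By complementary slackness, y = 0 for the non-binding constraints.
Dual feasibility on the basic columns requires 4·y_soil + 5·y_stone = 26.5, 5·y_soil + 2·y_stone = 22.5.
→ y_soil = 3.5 and y_stone = 2.5.
Shadow price of soil = 3.5.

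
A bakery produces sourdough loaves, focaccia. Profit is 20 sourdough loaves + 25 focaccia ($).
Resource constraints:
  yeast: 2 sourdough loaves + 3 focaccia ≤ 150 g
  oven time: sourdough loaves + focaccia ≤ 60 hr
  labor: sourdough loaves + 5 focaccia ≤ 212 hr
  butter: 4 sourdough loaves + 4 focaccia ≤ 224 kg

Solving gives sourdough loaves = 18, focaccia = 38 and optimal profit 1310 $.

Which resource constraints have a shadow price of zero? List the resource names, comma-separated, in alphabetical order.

yeast: 150/150 (binding)
oven time: 56/60 (slack 4)
labor: 208/212 (slack 4)
butter: 224/224 (binding)
By complementary slackness, a constraint with positive slack has shadow price 0 → labor, oven time.

labor, oven time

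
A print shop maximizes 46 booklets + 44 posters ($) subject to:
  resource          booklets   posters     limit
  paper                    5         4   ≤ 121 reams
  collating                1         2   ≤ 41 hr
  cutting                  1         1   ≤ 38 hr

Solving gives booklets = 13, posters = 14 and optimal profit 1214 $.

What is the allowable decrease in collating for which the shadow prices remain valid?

16.8

Binding constraints: paper, collating. The basis is B = [[5,4],[1,2]] with det 6.
Per unit decrease in collating, x* moves by d = (0.6667, -0.8333).
The basis stays optimal until posters reaches 0; allowable decrease = 16.8 hr.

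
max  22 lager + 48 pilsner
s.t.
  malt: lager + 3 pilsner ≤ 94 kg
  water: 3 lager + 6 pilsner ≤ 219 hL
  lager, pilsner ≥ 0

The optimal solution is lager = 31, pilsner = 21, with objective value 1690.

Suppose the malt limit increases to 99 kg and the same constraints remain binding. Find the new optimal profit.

At the optimum: malt uses 94 of 94 (binding); water uses 219 of 219 (binding).
The binding rows give the dual system: 1·y_malt + 3·y_water = 22 and 3·y_malt + 6·y_water = 48.
→ y_malt = 4 and y_water = 6.
Δz = y_malt·Δb = 4 × (5) = 20, so new z* = 1690 + 20 = 1710.

1710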